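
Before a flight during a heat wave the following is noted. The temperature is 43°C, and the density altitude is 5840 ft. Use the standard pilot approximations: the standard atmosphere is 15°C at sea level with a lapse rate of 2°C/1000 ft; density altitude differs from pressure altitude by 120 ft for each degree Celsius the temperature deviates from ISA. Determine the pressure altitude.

DA = PA + 120 × (OAT − (15 − 2·PA/1000)) = PA + 120·OAT − 1800 + 0.24·PA = 1.24·PA + 120·OAT − 1800.
So 1.24·PA = 5840 − 120 × 43 + 1800 = 2480.
PA = 2480 / 1.24 = 2000 ft.

2000 ft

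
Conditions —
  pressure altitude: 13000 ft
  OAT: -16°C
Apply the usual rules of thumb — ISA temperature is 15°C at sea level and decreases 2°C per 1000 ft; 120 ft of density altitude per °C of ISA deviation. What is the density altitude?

12400 ft

ISA temperature at 13000 ft = 15 − 2 × (13000/1000) = -11°C.
ISA deviation = -16 − (-11) = -5°C.
Density altitude = 13000 + 120 × (-5) = 13000 + (-600) = 12400 ft.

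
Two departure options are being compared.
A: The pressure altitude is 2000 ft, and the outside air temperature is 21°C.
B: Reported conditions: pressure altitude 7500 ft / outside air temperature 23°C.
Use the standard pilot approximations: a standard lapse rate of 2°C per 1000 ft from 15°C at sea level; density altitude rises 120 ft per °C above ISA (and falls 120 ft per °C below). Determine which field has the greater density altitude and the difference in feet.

B by 7060 ft

A: ISA temp = 11°C, deviation +10°C, DA = 2000 + 120 × 10 = 3200 ft.
B: ISA temp = 0°C, deviation +23°C, DA = 7500 + 120 × 23 = 10260 ft.
B is higher by 10260 − 3200 = 7060 ft.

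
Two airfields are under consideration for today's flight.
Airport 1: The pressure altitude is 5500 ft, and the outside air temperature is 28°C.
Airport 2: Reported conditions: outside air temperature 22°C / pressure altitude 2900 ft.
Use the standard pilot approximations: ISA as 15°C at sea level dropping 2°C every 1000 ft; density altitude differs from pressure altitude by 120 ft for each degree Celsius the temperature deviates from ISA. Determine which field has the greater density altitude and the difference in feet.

Airport 1: ISA temp = 4°C, deviation +24°C, DA = 5500 + 120 × 24 = 8380 ft.
Airport 2: ISA temp = 9.2°C, deviation +12.8°C, DA = 2900 + 120 × 12.8 = 4436 ft.
Airport 1 is higher by 8380 − 4436 = 3944 ft.

Airport 1 by 3944 ft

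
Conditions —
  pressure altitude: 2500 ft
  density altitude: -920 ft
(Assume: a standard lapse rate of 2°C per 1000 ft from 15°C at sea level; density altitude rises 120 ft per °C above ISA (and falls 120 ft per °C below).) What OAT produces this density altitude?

-18.5°C

Density altitude − pressure altitude = -920 − 2500 = -3420 ft.
At 120 ft/°C that is an ISA deviation of -3420/120 = -28.5°C.
ISA temperature at 2500 ft = 15 − 2 × (2500/1000) = 10°C.
OAT = ISA + deviation = 10 + (-28.5) = -18.5°C.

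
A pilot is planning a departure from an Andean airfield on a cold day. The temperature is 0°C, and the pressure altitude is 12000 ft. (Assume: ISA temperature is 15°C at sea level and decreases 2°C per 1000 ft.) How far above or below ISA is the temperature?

ISA temperature at 12000 ft = 15 − 2 × (12000/1000) = -9°C.
Deviation = OAT − ISA = 0 − (-9) = +9°C.

ISA+9°C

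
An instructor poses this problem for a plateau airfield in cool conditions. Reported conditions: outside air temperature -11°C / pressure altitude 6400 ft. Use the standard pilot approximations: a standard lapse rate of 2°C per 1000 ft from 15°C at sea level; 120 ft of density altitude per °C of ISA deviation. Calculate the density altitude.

4816 ft

ISA temperature at 6400 ft = 15 − 2 × (6400/1000) = 2.2°C.
ISA deviation = -11 − 2.2 = -13.2°C.
Density altitude = 6400 + 120 × (-13.2) = 6400 + (-1584) = 4816 ft.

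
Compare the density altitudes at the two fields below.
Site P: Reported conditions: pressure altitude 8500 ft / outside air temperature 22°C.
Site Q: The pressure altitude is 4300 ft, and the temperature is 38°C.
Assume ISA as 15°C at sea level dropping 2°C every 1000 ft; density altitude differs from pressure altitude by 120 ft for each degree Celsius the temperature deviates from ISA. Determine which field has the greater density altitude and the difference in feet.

Site P: ISA temp = -2°C, deviation +24°C, DA = 8500 + 120 × 24 = 11380 ft.
Site Q: ISA temp = 6.4°C, deviation +31.6°C, DA = 4300 + 120 × 31.6 = 8092 ft.
Site P is higher by 11380 − 8092 = 3288 ft.

Site P by 3288 ft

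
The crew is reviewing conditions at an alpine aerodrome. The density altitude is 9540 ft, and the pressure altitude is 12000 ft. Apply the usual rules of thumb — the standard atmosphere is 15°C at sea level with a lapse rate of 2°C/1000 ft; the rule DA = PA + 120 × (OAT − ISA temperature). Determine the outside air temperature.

-29.5°C

Density altitude − pressure altitude = 9540 − 12000 = -2460 ft.
At 120 ft/°C that is an ISA deviation of -2460/120 = -20.5°C.
ISA temperature at 12000 ft = 15 − 2 × (12000/1000) = -9°C.
OAT = ISA + deviation = -9 + (-20.5) = -29.5°C.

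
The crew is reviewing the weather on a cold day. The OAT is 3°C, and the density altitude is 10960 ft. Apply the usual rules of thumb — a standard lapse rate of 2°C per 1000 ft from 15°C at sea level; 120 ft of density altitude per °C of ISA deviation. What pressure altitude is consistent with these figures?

10000 ft

DA = PA + 120 × (OAT − (15 − 2·PA/1000)) = PA + 120·OAT − 1800 + 0.24·PA = 1.24·PA + 120·OAT − 1800.
So 1.24·PA = 10960 − 120 × 3 + 1800 = 12400.
PA = 12400 / 1.24 = 10000 ft.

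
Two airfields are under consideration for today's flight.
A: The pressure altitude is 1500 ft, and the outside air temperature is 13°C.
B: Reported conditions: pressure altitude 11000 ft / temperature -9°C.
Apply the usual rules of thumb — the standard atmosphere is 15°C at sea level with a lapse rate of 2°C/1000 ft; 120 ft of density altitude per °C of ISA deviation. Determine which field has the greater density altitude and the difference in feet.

A: ISA temp = 12°C, deviation +1°C, DA = 1500 + 120 × 1 = 1620 ft.
B: ISA temp = -7°C, deviation -2°C, DA = 11000 + 120 × (-2) = 10760 ft.
B is higher by 10760 − 1620 = 9140 ft.

B by 9140 ft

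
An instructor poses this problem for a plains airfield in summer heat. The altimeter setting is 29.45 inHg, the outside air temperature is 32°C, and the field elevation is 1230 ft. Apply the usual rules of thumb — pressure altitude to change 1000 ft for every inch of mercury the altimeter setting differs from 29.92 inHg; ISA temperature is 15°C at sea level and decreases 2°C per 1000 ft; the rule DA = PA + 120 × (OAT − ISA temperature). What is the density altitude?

Pressure altitude = 1230 + (29.92 − 29.45) × 1000 = 1230 + (+470) = 1700 ft.
ISA temperature at 1700 ft = 15 − 2 × (1700/1000) = 11.6°C.
ISA deviation = 32 − 11.6 = +20.4°C.
Density altitude = 1700 + 120 × (20.4) = 4148 ft.

4148 ft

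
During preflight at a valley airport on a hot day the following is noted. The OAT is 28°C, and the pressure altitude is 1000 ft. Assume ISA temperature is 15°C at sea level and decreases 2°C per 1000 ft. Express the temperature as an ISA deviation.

ISA temperature at 1000 ft = 15 − 2 × (1000/1000) = 13°C.
Deviation = OAT − ISA = 28 − 13 = +15°C.

ISA+15°C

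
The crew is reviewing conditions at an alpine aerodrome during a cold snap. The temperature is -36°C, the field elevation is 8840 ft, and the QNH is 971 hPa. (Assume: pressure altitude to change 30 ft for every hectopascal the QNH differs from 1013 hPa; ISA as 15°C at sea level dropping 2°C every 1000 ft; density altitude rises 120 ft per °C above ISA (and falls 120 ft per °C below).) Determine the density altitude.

6404 ft

Pressure altitude = 8840 + (1013 − 971) × 30 = 8840 + (+1260) = 10100 ft.
ISA temperature at 10100 ft = 15 − 2 × (10100/1000) = -5.2°C.
ISA deviation = -36 − (-5.2) = -30.8°C.
Density altitude = 10100 + 120 × (-30.8) = 6404 ft.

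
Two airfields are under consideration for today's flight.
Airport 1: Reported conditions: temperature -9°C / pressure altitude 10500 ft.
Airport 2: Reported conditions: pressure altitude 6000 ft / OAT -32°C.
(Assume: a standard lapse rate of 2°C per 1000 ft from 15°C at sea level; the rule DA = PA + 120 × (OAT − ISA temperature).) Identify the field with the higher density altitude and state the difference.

Airport 1 by 8340 ft

Airport 1: ISA temp = -6°C, deviation -3°C, DA = 10500 + 120 × (-3) = 10140 ft.
Airport 2: ISA temp = 3°C, deviation -35°C, DA = 6000 + 120 × (-35) = 1800 ft.
Airport 1 is higher by 10140 − 1800 = 8340 ft.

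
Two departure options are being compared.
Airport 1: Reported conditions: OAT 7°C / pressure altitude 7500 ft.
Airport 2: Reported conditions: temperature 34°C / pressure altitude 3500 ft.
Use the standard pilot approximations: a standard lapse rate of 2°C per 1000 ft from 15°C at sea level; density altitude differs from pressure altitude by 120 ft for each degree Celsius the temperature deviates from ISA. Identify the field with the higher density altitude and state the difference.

Airport 1: ISA temp = 0°C, deviation +7°C, DA = 7500 + 120 × 7 = 8340 ft.
Airport 2: ISA temp = 8°C, deviation +26°C, DA = 3500 + 120 × 26 = 6620 ft.
Airport 1 is higher by 8340 − 6620 = 1720 ft.

Airport 1 by 1720 ft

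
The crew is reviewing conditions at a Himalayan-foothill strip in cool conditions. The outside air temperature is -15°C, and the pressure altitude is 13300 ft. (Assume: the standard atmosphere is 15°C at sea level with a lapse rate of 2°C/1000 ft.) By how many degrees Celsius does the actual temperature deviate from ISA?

ISA-3.4°C

ISA temperature at 13300 ft = 15 − 2 × (13300/1000) = -11.6°C.
Deviation = OAT − ISA = -15 − (-11.6) = -3.4°C.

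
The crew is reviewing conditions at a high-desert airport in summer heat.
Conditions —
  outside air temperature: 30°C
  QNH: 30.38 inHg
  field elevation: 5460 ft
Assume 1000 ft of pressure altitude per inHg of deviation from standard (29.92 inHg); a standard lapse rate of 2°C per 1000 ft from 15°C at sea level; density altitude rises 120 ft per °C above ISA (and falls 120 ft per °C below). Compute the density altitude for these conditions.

8000 ft

Pressure altitude = 5460 + (29.92 − 30.38) × 1000 = 5460 + (-460) = 5000 ft.
ISA temperature at 5000 ft = 15 − 2 × (5000/1000) = 5°C.
ISA deviation = 30 − 5 = +25°C.
Density altitude = 5000 + 120 × (25) = 8000 ft.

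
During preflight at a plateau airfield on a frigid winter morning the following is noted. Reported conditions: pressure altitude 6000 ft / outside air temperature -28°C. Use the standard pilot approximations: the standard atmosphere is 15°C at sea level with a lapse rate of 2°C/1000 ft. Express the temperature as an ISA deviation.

ISA temperature at 6000 ft = 15 − 2 × (6000/1000) = 3°C.
Deviation = OAT − ISA = -28 − 3 = -31°C.

ISA-31°C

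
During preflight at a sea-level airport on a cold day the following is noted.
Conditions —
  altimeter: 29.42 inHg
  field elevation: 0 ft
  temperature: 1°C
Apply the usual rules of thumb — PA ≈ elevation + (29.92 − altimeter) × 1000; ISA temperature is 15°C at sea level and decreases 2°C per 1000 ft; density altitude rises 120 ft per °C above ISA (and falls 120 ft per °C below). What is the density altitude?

-1060 ft

Pressure altitude = 0 + (29.92 − 29.42) × 1000 = 0 + (+500) = 500 ft.
ISA temperature at 500 ft = 15 − 2 × (500/1000) = 14°C.
ISA deviation = 1 − 14 = -13°C.
Density altitude = 500 + 120 × (-13) = -1060 ft.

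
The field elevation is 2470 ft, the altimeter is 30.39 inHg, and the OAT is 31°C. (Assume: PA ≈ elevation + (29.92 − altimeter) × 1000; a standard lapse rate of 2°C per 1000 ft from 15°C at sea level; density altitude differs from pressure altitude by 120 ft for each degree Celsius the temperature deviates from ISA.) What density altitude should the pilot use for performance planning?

Pressure altitude = 2470 + (29.92 − 30.39) × 1000 = 2470 + (-470) = 2000 ft.
ISA temperature at 2000 ft = 15 − 2 × (2000/1000) = 11°C.
ISA deviation = 31 − 11 = +20°C.
Density altitude = 2000 + 120 × (20) = 4400 ft.

4400 ft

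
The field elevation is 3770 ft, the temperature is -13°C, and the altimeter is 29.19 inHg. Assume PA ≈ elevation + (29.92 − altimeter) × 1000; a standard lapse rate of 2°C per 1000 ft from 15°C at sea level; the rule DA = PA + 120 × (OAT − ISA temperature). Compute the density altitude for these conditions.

Pressure altitude = 3770 + (29.92 − 29.19) × 1000 = 3770 + (+730) = 4500 ft.
ISA temperature at 4500 ft = 15 − 2 × (4500/1000) = 6°C.
ISA deviation = -13 − 6 = -19°C.
Density altitude = 4500 + 120 × (-19) = 2220 ft.

2220 ft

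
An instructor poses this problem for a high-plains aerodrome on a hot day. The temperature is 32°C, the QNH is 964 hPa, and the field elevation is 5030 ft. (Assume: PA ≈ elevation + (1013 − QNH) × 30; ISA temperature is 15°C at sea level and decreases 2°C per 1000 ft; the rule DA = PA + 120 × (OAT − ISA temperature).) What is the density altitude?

Pressure altitude = 5030 + (1013 − 964) × 30 = 5030 + (+1470) = 6500 ft.
ISA temperature at 6500 ft = 15 − 2 × (6500/1000) = 2°C.
ISA deviation = 32 − 2 = +30°C.
Density altitude = 6500 + 120 × (30) = 10100 ft.

10100 ft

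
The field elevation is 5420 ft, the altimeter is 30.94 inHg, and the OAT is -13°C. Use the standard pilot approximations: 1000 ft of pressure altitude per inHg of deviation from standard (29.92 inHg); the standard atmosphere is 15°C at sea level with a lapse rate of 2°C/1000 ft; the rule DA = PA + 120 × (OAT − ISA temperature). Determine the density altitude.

2096 ft

Pressure altitude = 5420 + (29.92 − 30.94) × 1000 = 5420 + (-1020) = 4400 ft.
ISA temperature at 4400 ft = 15 − 2 × (4400/1000) = 6.2°C.
ISA deviation = -13 − 6.2 = -19.2°C.
Density altitude = 4400 + 120 × (-19.2) = 2096 ft.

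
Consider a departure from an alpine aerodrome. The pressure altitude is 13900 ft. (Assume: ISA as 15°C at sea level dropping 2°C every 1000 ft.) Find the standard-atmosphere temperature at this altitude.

ISA temperature = 15 − 2 × (13900/1000) = 15 − 27.8 = -12.8°C.

-12.8°C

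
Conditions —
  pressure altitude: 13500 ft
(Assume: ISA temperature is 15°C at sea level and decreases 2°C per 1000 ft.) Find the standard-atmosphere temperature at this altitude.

ISA temperature = 15 − 2 × (13500/1000) = 15 − 27 = -12°C.

-12°C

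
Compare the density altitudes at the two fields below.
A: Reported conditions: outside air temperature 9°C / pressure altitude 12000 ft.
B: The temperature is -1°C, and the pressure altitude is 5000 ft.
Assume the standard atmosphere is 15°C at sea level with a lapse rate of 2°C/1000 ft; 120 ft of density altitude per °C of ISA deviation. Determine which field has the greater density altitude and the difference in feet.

A: ISA temp = -9°C, deviation +18°C, DA = 12000 + 120 × 18 = 14160 ft.
B: ISA temp = 5°C, deviation -6°C, DA = 5000 + 120 × (-6) = 4280 ft.
A is higher by 14160 − 4280 = 9880 ft.

A by 9880 ft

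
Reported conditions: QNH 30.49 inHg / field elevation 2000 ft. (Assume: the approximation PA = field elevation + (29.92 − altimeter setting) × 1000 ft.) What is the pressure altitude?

1430 ft

Pressure correction = (29.92 − 30.49) × 1000 = -570 ft.
Pressure altitude = 2000 + (-570) = 1430 ft.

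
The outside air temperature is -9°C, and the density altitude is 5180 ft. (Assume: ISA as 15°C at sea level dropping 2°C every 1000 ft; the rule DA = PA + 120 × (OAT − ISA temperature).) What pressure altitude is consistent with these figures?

6500 ft

DA = PA + 120 × (OAT − (15 − 2·PA/1000)) = PA + 120·OAT − 1800 + 0.24·PA = 1.24·PA + 120·OAT − 1800.
So 1.24·PA = 5180 − 120 × (-9) + 1800 = 8060.
PA = 8060 / 1.24 = 6500 ft.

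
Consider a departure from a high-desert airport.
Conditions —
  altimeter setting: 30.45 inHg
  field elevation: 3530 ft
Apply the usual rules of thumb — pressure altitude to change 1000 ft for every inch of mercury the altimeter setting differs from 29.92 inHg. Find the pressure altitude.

Pressure correction = (29.92 − 30.45) × 1000 = -530 ft.
Pressure altitude = 3530 + (-530) = 3000 ft.

3000 ft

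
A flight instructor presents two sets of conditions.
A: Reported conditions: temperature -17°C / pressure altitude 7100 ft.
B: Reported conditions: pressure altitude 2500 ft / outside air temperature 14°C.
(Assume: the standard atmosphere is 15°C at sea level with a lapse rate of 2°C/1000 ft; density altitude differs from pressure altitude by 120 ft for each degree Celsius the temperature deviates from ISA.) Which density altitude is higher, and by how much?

A: ISA temp = 0.8°C, deviation -17.8°C, DA = 7100 + 120 × (-17.8) = 4964 ft.
B: ISA temp = 10°C, deviation +4°C, DA = 2500 + 120 × 4 = 2980 ft.
A is higher by 4964 − 2980 = 1984 ft.

A by 1984 ft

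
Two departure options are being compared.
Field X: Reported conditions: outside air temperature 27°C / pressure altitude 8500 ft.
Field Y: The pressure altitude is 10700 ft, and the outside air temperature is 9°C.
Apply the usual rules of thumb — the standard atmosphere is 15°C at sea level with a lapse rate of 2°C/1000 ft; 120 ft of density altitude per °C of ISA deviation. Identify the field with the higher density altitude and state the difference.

Field Y by 568 ft

Field X: ISA temp = -2°C, deviation +29°C, DA = 8500 + 120 × 29 = 11980 ft.
Field Y: ISA temp = -6.4°C, deviation +15.4°C, DA = 10700 + 120 × 15.4 = 12548 ft.
Field Y is higher by 12548 − 11980 = 568 ft.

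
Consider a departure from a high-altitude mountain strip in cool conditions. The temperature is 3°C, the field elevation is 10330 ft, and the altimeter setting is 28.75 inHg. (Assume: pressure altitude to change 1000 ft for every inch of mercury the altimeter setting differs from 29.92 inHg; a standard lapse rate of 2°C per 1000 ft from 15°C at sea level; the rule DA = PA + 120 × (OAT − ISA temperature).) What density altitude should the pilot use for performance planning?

Pressure altitude = 10330 + (29.92 − 28.75) × 1000 = 10330 + (+1170) = 11500 ft.
ISA temperature at 11500 ft = 15 − 2 × (11500/1000) = -8°C.
ISA deviation = 3 − (-8) = +11°C.
Density altitude = 11500 + 120 × (11) = 12820 ft.

12820 ft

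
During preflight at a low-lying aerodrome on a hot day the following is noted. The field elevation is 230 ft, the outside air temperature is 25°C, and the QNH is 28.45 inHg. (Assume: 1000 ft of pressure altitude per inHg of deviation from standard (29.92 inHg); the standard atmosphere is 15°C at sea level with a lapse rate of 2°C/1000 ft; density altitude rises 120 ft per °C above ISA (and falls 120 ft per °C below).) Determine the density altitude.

Pressure altitude = 230 + (29.92 − 28.45) × 1000 = 230 + (+1470) = 1700 ft.
ISA temperature at 1700 ft = 15 − 2 × (1700/1000) = 11.6°C.
ISA deviation = 25 − 11.6 = +13.4°C.
Density altitude = 1700 + 120 × (13.4) = 3308 ft.

3308 ft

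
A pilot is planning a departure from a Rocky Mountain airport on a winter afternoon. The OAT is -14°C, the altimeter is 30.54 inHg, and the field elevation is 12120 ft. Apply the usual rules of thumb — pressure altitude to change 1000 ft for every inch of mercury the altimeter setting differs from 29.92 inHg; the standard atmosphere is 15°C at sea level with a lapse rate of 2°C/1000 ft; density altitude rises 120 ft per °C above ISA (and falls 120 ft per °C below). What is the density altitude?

10780 ft

Pressure altitude = 12120 + (29.92 − 30.54) × 1000 = 12120 + (-620) = 11500 ft.
ISA temperature at 11500 ft = 15 − 2 × (11500/1000) = -8°C.
ISA deviation = -14 − (-8) = -6°C.
Density altitude = 11500 + 120 × (-6) = 10780 ft.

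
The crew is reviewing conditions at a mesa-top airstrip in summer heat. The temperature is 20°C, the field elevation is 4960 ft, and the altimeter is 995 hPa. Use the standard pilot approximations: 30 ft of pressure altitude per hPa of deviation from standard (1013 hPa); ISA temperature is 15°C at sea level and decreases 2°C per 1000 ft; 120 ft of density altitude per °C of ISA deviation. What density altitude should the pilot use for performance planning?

Pressure altitude = 4960 + (1013 − 995) × 30 = 4960 + (+540) = 5500 ft.
ISA temperature at 5500 ft = 15 − 2 × (5500/1000) = 4°C.
ISA deviation = 20 − 4 = +16°C.
Density altitude = 5500 + 120 × (16) = 7420 ft.

7420 ft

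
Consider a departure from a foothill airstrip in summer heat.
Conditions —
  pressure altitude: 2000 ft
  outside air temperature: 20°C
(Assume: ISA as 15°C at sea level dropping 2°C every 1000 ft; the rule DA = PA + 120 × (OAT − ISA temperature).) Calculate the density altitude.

3080 ft

ISA temperature at 2000 ft = 15 − 2 × (2000/1000) = 11°C.
ISA deviation = 20 − 11 = +9°C.
Density altitude = 2000 + 120 × (9) = 2000 + (+1080) = 3080 ft.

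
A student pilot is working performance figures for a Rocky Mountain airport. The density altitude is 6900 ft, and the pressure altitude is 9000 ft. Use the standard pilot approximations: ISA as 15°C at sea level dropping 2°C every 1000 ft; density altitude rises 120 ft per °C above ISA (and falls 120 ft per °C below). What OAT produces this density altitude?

Density altitude − pressure altitude = 6900 − 9000 = -2100 ft.
At 120 ft/°C that is an ISA deviation of -2100/120 = -17.5°C.
ISA temperature at 9000 ft = 15 − 2 × (9000/1000) = -3°C.
OAT = ISA + deviation = -3 + (-17.5) = -20.5°C.

-20.5°C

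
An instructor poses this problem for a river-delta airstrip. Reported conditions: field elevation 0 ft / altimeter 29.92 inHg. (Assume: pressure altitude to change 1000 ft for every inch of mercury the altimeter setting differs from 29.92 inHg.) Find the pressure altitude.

Pressure correction = (29.92 − 29.92) × 1000 = 0 ft.
Pressure altitude = 0 + (0) = 0 ft.

0 ft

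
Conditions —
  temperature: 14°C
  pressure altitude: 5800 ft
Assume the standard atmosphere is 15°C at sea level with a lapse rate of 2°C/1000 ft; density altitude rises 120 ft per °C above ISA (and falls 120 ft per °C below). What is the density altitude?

7072 ft

ISA temperature at 5800 ft = 15 − 2 × (5800/1000) = 3.4°C.
ISA deviation = 14 − 3.4 = +10.6°C.
Density altitude = 5800 + 120 × (10.6) = 5800 + (+1272) = 7072 ft.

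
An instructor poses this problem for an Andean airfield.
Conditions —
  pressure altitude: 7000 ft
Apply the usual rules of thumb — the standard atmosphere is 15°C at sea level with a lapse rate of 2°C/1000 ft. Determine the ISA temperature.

ISA temperature = 15 − 2 × (7000/1000) = 15 − 14 = 1°C.

1°C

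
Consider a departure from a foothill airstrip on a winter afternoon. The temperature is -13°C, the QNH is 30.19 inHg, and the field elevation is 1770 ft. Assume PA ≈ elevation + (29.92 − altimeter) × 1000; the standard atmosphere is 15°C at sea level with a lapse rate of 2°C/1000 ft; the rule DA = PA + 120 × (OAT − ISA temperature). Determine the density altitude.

-1500 ft

Pressure altitude = 1770 + (29.92 − 30.19) × 1000 = 1770 + (-270) = 1500 ft.
ISA temperature at 1500 ft = 15 − 2 × (1500/1000) = 12°C.
ISA deviation = -13 − 12 = -25°C.
Density altitude = 1500 + 120 × (-25) = -1500 ft.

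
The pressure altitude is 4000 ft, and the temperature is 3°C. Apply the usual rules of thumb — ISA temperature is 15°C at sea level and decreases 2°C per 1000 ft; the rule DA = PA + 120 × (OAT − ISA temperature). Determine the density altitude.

ISA temperature at 4000 ft = 15 − 2 × (4000/1000) = 7°C.
ISA deviation = 3 − 7 = -4°C.
Density altitude = 4000 + 120 × (-4) = 4000 + (-480) = 3520 ft.

3520 ft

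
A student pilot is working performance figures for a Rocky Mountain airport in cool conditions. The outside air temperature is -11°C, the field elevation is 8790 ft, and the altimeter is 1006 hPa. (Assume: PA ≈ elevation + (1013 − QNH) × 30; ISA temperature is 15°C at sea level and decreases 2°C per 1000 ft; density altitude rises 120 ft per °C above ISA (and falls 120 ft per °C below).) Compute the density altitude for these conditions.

Pressure altitude = 8790 + (1013 − 1006) × 30 = 8790 + (+210) = 9000 ft.
ISA temperature at 9000 ft = 15 − 2 × (9000/1000) = -3°C.
ISA deviation = -11 − (-3) = -8°C.
Density altitude = 9000 + 120 × (-8) = 8040 ft.

8040 ft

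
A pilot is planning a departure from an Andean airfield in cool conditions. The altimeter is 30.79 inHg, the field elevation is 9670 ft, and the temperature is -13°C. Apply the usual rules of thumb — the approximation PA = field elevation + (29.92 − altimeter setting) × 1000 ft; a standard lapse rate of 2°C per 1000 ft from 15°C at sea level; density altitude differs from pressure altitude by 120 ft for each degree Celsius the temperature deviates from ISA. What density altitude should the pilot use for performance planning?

7552 ft

Pressure altitude = 9670 + (29.92 − 30.79) × 1000 = 9670 + (-870) = 8800 ft.
ISA temperature at 8800 ft = 15 − 2 × (8800/1000) = -2.6°C.
ISA deviation = -13 − (-2.6) = -10.4°C.
Density altitude = 8800 + 120 × (-10.4) = 7552 ft.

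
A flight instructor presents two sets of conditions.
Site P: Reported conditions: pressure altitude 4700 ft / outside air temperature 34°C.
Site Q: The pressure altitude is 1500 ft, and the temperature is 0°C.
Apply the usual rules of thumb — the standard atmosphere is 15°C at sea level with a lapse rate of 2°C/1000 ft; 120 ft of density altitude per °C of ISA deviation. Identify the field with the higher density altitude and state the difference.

Site P by 8048 ft

Site P: ISA temp = 5.6°C, deviation +28.4°C, DA = 4700 + 120 × 28.4 = 8108 ft.
Site Q: ISA temp = 12°C, deviation -12°C, DA = 1500 + 120 × (-12) = 60 ft.
Site P is higher by 8108 − 60 = 8048 ft.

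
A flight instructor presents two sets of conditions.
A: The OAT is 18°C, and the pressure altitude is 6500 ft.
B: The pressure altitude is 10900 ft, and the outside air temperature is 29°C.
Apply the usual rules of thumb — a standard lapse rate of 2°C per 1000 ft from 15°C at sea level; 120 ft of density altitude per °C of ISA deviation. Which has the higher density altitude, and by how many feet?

A: ISA temp = 2°C, deviation +16°C, DA = 6500 + 120 × 16 = 8420 ft.
B: ISA temp = -6.8°C, deviation +35.8°C, DA = 10900 + 120 × 35.8 = 15196 ft.
B is higher by 15196 − 8420 = 6776 ft.

B by 6776 ft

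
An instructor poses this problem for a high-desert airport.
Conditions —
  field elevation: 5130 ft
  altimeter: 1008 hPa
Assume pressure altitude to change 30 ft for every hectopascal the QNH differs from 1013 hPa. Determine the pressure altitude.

Pressure correction = (1013 − 1008) × 30 = +150 ft.
Pressure altitude = 5130 + (+150) = 5280 ft.

5280 ft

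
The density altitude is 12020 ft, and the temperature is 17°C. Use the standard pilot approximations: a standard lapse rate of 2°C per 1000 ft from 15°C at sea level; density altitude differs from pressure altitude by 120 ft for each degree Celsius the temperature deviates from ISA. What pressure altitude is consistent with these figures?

9500 ft

DA = PA + 120 × (OAT − (15 − 2·PA/1000)) = PA + 120·OAT − 1800 + 0.24·PA = 1.24·PA + 120·OAT − 1800.
So 1.24·PA = 12020 − 120 × 17 + 1800 = 11780.
PA = 11780 / 1.24 = 9500 ft.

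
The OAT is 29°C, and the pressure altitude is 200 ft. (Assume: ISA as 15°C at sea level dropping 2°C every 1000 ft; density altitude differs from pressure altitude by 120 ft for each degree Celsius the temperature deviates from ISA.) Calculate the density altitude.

1928 ft

ISA temperature at 200 ft = 15 − 2 × (200/1000) = 14.6°C.
ISA deviation = 29 − 14.6 = +14.4°C.
Density altitude = 200 + 120 × (14.4) = 200 + (+1728) = 1928 ft.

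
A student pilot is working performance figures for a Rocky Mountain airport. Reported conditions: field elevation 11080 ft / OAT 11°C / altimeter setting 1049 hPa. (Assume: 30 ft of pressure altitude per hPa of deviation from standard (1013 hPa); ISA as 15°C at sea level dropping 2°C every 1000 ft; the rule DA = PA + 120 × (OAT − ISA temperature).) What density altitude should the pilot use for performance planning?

Pressure altitude = 11080 + (1013 − 1049) × 30 = 11080 + (-1080) = 10000 ft.
ISA temperature at 10000 ft = 15 − 2 × (10000/1000) = -5°C.
ISA deviation = 11 − (-5) = +16°C.
Density altitude = 10000 + 120 × (16) = 11920 ft.

11920 ft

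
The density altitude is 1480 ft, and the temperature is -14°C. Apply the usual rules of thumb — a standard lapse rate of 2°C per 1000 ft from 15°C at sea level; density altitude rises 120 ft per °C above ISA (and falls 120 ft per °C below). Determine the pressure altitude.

4000 ft

DA = PA + 120 × (OAT − (15 − 2·PA/1000)) = PA + 120·OAT − 1800 + 0.24·PA = 1.24·PA + 120·OAT − 1800.
So 1.24·PA = 1480 − 120 × (-14) + 1800 = 4960.
PA = 4960 / 1.24 = 4000 ft.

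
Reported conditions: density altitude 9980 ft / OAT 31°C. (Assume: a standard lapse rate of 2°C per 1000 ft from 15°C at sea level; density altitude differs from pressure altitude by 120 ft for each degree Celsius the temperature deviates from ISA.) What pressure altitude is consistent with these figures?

DA = PA + 120 × (OAT − (15 − 2·PA/1000)) = PA + 120·OAT − 1800 + 0.24·PA = 1.24·PA + 120·OAT − 1800.
So 1.24·PA = 9980 − 120 × 31 + 1800 = 8060.
PA = 8060 / 1.24 = 6500 ft.

6500 ft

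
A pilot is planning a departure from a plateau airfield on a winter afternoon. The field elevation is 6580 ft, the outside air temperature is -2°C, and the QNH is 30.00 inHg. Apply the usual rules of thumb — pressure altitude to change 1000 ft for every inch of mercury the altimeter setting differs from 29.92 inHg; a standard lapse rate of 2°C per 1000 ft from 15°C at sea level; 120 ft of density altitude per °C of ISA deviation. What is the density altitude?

6020 ft

Pressure altitude = 6580 + (29.92 − 30.00) × 1000 = 6580 + (-80) = 6500 ft.
ISA temperature at 6500 ft = 15 − 2 × (6500/1000) = 2°C.
ISA deviation = -2 − 2 = -4°C.
Density altitude = 6500 + 120 × (-4) = 6020 ft.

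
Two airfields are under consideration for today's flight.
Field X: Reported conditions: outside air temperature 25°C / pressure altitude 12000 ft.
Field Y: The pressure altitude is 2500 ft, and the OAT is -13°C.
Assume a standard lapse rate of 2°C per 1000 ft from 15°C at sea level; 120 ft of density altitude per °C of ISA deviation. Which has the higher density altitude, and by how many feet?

Field X: ISA temp = -9°C, deviation +34°C, DA = 12000 + 120 × 34 = 16080 ft.
Field Y: ISA temp = 10°C, deviation -23°C, DA = 2500 + 120 × (-23) = -260 ft.
Field X is higher by 16080 − (-260) = 16340 ft.

Field X by 16340 ft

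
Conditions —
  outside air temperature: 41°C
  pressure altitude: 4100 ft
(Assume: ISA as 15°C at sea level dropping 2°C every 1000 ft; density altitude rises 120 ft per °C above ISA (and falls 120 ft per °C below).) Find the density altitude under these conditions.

8204 ft

ISA temperature at 4100 ft = 15 − 2 × (4100/1000) = 6.8°C.
ISA deviation = 41 − 6.8 = +34.2°C.
Density altitude = 4100 + 120 × (34.2) = 4100 + (+4104) = 8204 ft.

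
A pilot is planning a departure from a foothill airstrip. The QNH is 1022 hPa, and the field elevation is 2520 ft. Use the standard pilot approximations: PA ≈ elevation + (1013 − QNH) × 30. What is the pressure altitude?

2250 ft

Pressure correction = (1013 − 1022) × 30 = -270 ft.
Pressure altitude = 2520 + (-270) = 2250 ft.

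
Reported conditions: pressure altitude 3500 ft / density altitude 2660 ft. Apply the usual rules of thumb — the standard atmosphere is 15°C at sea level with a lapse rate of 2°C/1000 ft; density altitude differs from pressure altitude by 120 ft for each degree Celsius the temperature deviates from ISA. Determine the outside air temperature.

1°C

Density altitude − pressure altitude = 2660 − 3500 = -840 ft.
At 120 ft/°C that is an ISA deviation of -840/120 = -7°C.
ISA temperature at 3500 ft = 15 − 2 × (3500/1000) = 8°C.
OAT = ISA + deviation = 8 + (-7) = 1°C.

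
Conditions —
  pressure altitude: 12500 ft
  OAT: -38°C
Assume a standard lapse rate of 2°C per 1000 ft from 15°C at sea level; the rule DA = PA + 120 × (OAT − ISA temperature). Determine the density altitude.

9140 ft

ISA temperature at 12500 ft = 15 − 2 × (12500/1000) = -10°C.
ISA deviation = -38 − (-10) = -28°C.
Density altitude = 12500 + 120 × (-28) = 12500 + (-3360) = 9140 ft.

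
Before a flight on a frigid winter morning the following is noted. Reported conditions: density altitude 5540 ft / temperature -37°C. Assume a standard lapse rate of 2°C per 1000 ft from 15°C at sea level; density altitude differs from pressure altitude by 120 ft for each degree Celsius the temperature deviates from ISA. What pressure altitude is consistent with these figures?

9500 ft

DA = PA + 120 × (OAT − (15 − 2·PA/1000)) = PA + 120·OAT − 1800 + 0.24·PA = 1.24·PA + 120·OAT − 1800.
So 1.24·PA = 5540 − 120 × (-37) + 1800 = 11780.
PA = 11780 / 1.24 = 9500 ft.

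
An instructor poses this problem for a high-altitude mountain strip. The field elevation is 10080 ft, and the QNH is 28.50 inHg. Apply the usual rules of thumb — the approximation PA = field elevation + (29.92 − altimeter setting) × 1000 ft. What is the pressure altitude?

11500 ft

Pressure correction = (29.92 − 28.50) × 1000 = +1420 ft.
Pressure altitude = 10080 + (+1420) = 11500 ft.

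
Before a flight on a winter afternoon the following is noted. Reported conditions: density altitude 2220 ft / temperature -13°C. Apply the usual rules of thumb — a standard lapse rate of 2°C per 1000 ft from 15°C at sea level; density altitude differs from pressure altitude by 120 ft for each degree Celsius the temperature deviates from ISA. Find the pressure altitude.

4500 ft

DA = PA + 120 × (OAT − (15 − 2·PA/1000)) = PA + 120·OAT − 1800 + 0.24·PA = 1.24·PA + 120·OAT − 1800.
So 1.24·PA = 2220 − 120 × (-13) + 1800 = 5580.
PA = 5580 / 1.24 = 4500 ft.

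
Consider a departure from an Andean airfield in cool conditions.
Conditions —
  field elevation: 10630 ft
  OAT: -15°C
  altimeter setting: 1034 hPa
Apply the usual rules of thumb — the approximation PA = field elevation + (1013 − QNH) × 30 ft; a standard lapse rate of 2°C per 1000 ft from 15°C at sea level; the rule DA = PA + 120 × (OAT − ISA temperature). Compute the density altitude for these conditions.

Pressure altitude = 10630 + (1013 − 1034) × 30 = 10630 + (-630) = 10000 ft.
ISA temperature at 10000 ft = 15 − 2 × (10000/1000) = -5°C.
ISA deviation = -15 − (-5) = -10°C.
Density altitude = 10000 + 120 × (-10) = 8800 ft.

8800 ft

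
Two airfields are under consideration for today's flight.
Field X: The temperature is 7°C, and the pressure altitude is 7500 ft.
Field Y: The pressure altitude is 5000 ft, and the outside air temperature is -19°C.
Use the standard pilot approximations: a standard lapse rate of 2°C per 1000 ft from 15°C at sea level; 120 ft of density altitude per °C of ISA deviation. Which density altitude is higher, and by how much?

Field X by 6220 ft

Field X: ISA temp = 0°C, deviation +7°C, DA = 7500 + 120 × 7 = 8340 ft.
Field Y: ISA temp = 5°C, deviation -24°C, DA = 5000 + 120 × (-24) = 2120 ft.
Field X is higher by 8340 − 2120 = 6220 ft.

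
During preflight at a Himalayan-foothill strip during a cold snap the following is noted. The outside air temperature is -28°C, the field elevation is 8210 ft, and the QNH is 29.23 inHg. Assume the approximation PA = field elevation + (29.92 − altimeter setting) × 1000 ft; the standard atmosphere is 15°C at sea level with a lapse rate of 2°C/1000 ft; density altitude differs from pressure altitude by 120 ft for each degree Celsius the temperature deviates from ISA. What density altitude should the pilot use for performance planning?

5876 ft

Pressure altitude = 8210 + (29.92 − 29.23) × 1000 = 8210 + (+690) = 8900 ft.
ISA temperature at 8900 ft = 15 − 2 × (8900/1000) = -2.8°C.
ISA deviation = -28 − (-2.8) = -25.2°C.
Density altitude = 8900 + 120 × (-25.2) = 5876 ft.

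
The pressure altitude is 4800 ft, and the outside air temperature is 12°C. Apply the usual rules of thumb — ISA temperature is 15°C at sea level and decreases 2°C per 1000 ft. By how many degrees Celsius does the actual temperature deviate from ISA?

ISA+6.6°C

ISA temperature at 4800 ft = 15 − 2 × (4800/1000) = 5.4°C.
Deviation = OAT − ISA = 12 − 5.4 = +6.6°C.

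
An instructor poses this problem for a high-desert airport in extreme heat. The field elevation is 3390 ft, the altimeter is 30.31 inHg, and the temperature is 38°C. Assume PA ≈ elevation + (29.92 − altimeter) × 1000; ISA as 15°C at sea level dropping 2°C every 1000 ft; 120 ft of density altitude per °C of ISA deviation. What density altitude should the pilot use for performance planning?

Pressure altitude = 3390 + (29.92 − 30.31) × 1000 = 3390 + (-390) = 3000 ft.
ISA temperature at 3000 ft = 15 − 2 × (3000/1000) = 9°C.
ISA deviation = 38 − 9 = +29°C.
Density altitude = 3000 + 120 × (29) = 6480 ft.

6480 ft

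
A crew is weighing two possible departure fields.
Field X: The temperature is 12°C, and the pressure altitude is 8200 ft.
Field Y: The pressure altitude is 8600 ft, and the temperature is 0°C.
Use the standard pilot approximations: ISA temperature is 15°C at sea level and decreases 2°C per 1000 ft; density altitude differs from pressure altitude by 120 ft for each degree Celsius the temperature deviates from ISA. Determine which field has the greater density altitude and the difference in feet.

Field X: ISA temp = -1.4°C, deviation +13.4°C, DA = 8200 + 120 × 13.4 = 9808 ft.
Field Y: ISA temp = -2.2°C, deviation +2.2°C, DA = 8600 + 120 × 2.2 = 8864 ft.
Field X is higher by 9808 − 8864 = 944 ft.

Field X by 944 ft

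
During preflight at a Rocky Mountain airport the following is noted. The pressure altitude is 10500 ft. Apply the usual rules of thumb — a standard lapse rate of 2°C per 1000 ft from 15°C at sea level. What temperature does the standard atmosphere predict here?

-6°C

ISA temperature = 15 − 2 × (10500/1000) = 15 − 21 = -6°C.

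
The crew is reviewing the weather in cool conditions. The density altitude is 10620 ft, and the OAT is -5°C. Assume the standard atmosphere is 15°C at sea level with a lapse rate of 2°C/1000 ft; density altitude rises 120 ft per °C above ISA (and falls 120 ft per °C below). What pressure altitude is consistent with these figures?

10500 ft

DA = PA + 120 × (OAT − (15 − 2·PA/1000)) = PA + 120·OAT − 1800 + 0.24·PA = 1.24·PA + 120·OAT − 1800.
So 1.24·PA = 10620 − 120 × (-5) + 1800 = 13020.
PA = 13020 / 1.24 = 10500 ft.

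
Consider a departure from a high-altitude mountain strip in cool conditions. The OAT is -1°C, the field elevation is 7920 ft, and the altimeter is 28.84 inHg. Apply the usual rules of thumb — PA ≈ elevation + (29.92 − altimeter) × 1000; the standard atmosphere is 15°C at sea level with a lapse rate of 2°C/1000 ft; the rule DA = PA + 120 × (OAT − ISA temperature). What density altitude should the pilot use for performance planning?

9240 ft

Pressure altitude = 7920 + (29.92 − 28.84) × 1000 = 7920 + (+1080) = 9000 ft.
ISA temperature at 9000 ft = 15 − 2 × (9000/1000) = -3°C.
ISA deviation = -1 − (-3) = +2°C.
Density altitude = 9000 + 120 × (2) = 9240 ft.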